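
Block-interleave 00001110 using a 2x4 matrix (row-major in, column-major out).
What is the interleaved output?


Matrix:
  0000
  1110
Read columns: 01010100

01010100


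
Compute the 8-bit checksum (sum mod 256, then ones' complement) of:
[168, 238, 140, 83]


Sum = 629 mod 256 = 117
Complement = 138

138


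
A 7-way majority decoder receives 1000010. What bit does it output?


Ones: 2 out of 7
Threshold: 4

0 (2/7 voted 1)


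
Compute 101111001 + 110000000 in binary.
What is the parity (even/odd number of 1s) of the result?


101111001 = 377
110000000 = 384
Sum = 761 = 1011111001
1s count = 7

odd parity (7 ones in 1011111001)


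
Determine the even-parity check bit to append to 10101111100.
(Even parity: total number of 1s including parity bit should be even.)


Number of 1s in data: 7
Parity bit: 1

1


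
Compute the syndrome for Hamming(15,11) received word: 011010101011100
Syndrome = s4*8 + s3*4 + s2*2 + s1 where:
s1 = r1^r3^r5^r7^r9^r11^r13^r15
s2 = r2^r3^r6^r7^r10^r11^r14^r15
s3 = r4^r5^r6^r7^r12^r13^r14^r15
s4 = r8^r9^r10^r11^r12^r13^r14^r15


s1=0, s2=0, s3=0, s4=0

Syndrome = 0 (no error)


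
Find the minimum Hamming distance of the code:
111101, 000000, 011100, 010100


Comparing all pairs, minimum distance: 1
Can detect 0 errors, correct 0 errors

1


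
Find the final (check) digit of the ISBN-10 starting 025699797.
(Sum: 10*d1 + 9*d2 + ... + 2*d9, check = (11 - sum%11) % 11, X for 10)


Weighted sum: 268
268 mod 11 = 4

Check digit: 7


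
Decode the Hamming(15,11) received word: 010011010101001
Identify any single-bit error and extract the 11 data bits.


Syndrome = 0: no error detected

Data: 01100101001 (no errors)


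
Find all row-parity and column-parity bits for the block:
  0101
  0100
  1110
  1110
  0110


Row parities: 01110
Column parities: 0111

Row P: 01110, Col P: 0111, Corner: 1


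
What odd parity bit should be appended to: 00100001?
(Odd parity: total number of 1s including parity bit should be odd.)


Number of 1s in data: 2
Parity bit: 1

1


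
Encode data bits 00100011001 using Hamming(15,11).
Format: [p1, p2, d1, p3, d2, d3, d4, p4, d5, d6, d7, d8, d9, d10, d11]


Parity bits: p1=0, p2=1, p3=1, p4=1

010101010011001


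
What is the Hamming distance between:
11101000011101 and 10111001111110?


XOR: 01010001100011
Count of 1s: 6

6


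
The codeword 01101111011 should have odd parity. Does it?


Number of 1s: 8

No, parity error (8 ones)


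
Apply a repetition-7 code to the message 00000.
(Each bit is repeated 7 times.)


Each bit -> 7 copies

00000000000000000000000000000000000


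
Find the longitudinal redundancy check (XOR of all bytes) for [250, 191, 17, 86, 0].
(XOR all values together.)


XOR chain: 250 ^ 191 ^ 17 ^ 86 ^ 0 = 2

2


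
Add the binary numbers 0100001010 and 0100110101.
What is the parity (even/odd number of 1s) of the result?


0100001010 = 266
0100110101 = 309
Sum = 575 = 1000111111
1s count = 7

odd parity (7 ones in 1000111111)


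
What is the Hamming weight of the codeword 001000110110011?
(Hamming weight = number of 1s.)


Counting 1s in 001000110110011

7


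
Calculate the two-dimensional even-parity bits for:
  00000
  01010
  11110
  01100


Row parities: 0000
Column parities: 11000

Row P: 0000, Col P: 11000, Corner: 0


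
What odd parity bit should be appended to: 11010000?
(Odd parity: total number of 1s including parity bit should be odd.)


Number of 1s in data: 3
Parity bit: 0

0


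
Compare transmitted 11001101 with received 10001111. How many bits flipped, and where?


XOR: 01000010

2 error(s) at position(s): 1, 6


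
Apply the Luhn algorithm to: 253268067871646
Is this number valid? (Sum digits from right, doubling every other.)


Luhn sum = 69
69 mod 10 = 9

Invalid (Luhn sum mod 10 = 9)


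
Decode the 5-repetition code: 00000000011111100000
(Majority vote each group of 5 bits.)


Groups: 00000, 00001, 11111, 00000
Majority votes: 0010

0010


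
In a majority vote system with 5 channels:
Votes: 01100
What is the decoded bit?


Ones: 2 out of 5
Threshold: 3

0 (2/5 voted 1)


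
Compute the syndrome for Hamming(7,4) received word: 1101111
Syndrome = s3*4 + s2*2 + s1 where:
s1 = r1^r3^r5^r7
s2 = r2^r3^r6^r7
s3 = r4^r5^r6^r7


s1=1, s2=1, s3=0

Syndrome = 3 (error at position 3)


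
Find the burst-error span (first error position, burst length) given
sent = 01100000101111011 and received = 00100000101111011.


XOR: 01000000000000000

Burst at position 1, length 1


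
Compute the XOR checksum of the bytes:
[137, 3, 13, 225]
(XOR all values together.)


XOR chain: 137 ^ 3 ^ 13 ^ 225 = 102

102


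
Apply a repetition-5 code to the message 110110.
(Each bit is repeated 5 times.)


Each bit -> 5 copies

111111111100000111111111100000


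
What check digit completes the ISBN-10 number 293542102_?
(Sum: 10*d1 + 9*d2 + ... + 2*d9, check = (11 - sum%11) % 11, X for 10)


Weighted sum: 202
202 mod 11 = 4

Check digit: 7


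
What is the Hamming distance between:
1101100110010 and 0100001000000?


XOR: 1001101110010
Count of 1s: 7

7


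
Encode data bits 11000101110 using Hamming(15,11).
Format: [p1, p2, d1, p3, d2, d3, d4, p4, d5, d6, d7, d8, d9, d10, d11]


Parity bits: p1=1, p2=1, p3=0, p4=0

111010000101110


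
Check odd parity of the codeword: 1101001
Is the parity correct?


Number of 1s: 4

No, parity error (4 ones)


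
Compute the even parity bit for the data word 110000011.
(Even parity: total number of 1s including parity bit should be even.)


Number of 1s in data: 4
Parity bit: 0

0


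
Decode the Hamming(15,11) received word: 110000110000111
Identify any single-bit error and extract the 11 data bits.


Syndrome = 0: no error detected

Data: 00010000111 (no errors)


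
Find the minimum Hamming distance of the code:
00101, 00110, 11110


Comparing all pairs, minimum distance: 2
Can detect 1 errors, correct 0 errors

2


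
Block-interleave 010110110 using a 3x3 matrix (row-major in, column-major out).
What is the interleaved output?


Matrix:
  010
  110
  110
Read columns: 011111000

011111000


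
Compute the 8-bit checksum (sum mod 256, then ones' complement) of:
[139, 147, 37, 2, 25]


Sum = 350 mod 256 = 94
Complement = 161

161


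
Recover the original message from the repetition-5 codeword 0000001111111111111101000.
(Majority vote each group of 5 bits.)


Groups: 00000, 01111, 11111, 11111, 01000
Majority votes: 01110

01110


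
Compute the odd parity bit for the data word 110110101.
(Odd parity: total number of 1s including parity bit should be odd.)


Number of 1s in data: 6
Parity bit: 1

1


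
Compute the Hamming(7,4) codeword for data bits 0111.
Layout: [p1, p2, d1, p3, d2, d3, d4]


Parity bits: p1=0, p2=0, p3=1

0001111


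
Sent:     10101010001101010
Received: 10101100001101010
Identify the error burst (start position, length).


XOR: 00000110000000000

Burst at position 5, length 2


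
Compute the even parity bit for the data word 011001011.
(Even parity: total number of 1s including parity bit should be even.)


Number of 1s in data: 5
Parity bit: 1

1


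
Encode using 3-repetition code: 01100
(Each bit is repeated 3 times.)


Each bit -> 3 copies

000111111000000


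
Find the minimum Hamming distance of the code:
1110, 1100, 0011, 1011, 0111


Comparing all pairs, minimum distance: 1
Can detect 0 errors, correct 0 errors

1


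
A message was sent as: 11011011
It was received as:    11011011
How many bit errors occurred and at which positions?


XOR: 00000000

0 errors (received matches sent)


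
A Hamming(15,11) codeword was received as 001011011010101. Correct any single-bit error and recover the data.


Syndrome = 8: error at position 8

Data: 11101010101 (corrected bit 8)


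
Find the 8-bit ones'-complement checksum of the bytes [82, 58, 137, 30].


Sum = 307 mod 256 = 51
Complement = 204

204


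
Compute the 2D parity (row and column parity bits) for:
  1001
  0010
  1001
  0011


Row parities: 0100
Column parities: 0001

Row P: 0100, Col P: 0001, Corner: 1


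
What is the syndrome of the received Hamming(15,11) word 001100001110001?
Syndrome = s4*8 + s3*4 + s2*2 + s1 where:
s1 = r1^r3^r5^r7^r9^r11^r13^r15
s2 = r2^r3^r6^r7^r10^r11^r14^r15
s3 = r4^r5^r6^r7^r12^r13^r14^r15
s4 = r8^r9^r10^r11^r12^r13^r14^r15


s1=0, s2=0, s3=0, s4=0

Syndrome = 0 (no error)


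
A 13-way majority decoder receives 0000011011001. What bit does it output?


Ones: 5 out of 13
Threshold: 7

0 (5/13 voted 1)


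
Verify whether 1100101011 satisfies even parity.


Number of 1s: 6

Yes, parity is correct (6 ones)


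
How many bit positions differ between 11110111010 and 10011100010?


XOR: 01101011000
Count of 1s: 5

5


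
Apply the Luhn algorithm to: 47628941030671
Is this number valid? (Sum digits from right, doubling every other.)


Luhn sum = 60
60 mod 10 = 0

Valid (Luhn sum mod 10 = 0)


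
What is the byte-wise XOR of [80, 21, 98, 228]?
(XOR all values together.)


XOR chain: 80 ^ 21 ^ 98 ^ 228 = 195

195


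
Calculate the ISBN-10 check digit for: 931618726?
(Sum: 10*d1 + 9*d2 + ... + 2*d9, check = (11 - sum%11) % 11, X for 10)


Weighted sum: 259
259 mod 11 = 6

Check digit: 5


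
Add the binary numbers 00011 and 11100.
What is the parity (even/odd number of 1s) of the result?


00011 = 3
11100 = 28
Sum = 31 = 11111
1s count = 5

odd parity (5 ones in 11111)


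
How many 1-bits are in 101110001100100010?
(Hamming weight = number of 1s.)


Counting 1s in 101110001100100010

8


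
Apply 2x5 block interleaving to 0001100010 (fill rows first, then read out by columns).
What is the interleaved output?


Matrix:
  00011
  00010
Read columns: 0000001110

0000001110


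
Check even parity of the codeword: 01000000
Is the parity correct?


Number of 1s: 1

No, parity error (1 ones)


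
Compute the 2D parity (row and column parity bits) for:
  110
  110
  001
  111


Row parities: 0011
Column parities: 110

Row P: 0011, Col P: 110, Corner: 0


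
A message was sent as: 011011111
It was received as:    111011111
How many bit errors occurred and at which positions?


XOR: 100000000

1 error(s) at position(s): 0


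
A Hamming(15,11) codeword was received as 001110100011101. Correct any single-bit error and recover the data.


Syndrome = 0: no error detected

Data: 11010011101 (no errors)


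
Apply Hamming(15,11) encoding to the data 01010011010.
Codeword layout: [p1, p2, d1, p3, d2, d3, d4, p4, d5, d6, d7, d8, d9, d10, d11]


Parity bits: p1=1, p2=1, p3=0, p4=1

110010110011010


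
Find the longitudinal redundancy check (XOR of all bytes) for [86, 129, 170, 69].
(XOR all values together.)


XOR chain: 86 ^ 129 ^ 170 ^ 69 = 56

56


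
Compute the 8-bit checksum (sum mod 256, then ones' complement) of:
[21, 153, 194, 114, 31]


Sum = 513 mod 256 = 1
Complement = 254

254


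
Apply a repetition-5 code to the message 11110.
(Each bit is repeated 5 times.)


Each bit -> 5 copies

1111111111111111111100000


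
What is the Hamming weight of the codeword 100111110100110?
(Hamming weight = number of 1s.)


Counting 1s in 100111110100110

9


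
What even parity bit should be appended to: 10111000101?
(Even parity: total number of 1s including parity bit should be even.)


Number of 1s in data: 6
Parity bit: 0

0


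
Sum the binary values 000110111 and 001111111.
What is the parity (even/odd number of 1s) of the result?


000110111 = 55
001111111 = 127
Sum = 182 = 10110110
1s count = 5

odd parity (5 ones in 10110110)


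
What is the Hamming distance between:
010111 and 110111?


XOR: 100000
Count of 1s: 1

1


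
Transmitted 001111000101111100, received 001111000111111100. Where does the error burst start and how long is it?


XOR: 000000000010000000

Burst at position 10, length 1


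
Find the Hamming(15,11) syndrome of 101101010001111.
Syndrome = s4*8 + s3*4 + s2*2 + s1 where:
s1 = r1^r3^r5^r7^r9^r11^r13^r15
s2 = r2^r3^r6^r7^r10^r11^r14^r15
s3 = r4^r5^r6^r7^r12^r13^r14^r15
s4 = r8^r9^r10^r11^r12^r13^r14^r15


s1=0, s2=0, s3=0, s4=1

Syndrome = 8 (error at position 8)


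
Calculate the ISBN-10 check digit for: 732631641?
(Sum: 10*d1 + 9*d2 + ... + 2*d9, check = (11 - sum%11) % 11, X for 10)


Weighted sum: 216
216 mod 11 = 7

Check digit: 4


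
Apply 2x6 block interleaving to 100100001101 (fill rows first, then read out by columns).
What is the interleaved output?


Matrix:
  100100
  001101
Read columns: 100001110001

100001110001


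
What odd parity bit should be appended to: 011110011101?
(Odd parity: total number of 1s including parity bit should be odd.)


Number of 1s in data: 8
Parity bit: 1

1


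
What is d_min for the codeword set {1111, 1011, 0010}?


Comparing all pairs, minimum distance: 1
Can detect 0 errors, correct 0 errors

1


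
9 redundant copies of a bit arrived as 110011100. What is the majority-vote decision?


Ones: 5 out of 9
Threshold: 5

1 (5/9 voted 1)


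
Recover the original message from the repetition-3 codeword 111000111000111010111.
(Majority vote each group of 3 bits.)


Groups: 111, 000, 111, 000, 111, 010, 111
Majority votes: 1010101

1010101


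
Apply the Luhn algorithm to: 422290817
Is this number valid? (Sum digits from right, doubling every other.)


Luhn sum = 40
40 mod 10 = 0

Valid (Luhn sum mod 10 = 0)


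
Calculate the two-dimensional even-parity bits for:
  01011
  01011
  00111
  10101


Row parities: 1111
Column parities: 10010

Row P: 1111, Col P: 10010, Corner: 0


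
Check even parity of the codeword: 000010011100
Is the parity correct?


Number of 1s: 4

Yes, parity is correct (4 ones)


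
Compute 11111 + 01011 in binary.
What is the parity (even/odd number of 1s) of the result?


11111 = 31
01011 = 11
Sum = 42 = 101010
1s count = 3

odd parity (3 ones in 101010)


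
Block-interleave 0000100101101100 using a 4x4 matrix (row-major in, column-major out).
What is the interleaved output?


Matrix:
  0000
  1001
  0110
  1100
Read columns: 0101001100100100

0101001100100100


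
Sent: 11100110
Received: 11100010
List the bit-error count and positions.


XOR: 00000100

1 error(s) at position(s): 5


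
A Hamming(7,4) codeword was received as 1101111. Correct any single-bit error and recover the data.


Syndrome = 3: error at position 3

Data: 1111 (corrected bit 3)


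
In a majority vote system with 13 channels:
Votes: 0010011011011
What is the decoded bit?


Ones: 7 out of 13
Threshold: 7

1 (7/13 voted 1)


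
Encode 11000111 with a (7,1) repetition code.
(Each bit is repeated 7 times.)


Each bit -> 7 copies

11111111111111000000000000000000000111111111111111111111


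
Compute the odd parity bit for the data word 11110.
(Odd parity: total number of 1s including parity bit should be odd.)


Number of 1s in data: 4
Parity bit: 1

1


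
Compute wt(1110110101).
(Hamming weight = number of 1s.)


Counting 1s in 1110110101

7


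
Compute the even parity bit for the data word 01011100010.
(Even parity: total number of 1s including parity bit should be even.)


Number of 1s in data: 5
Parity bit: 1

1


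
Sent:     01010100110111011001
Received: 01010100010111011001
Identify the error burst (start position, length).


XOR: 00000000100000000000

Burst at position 8, length 1


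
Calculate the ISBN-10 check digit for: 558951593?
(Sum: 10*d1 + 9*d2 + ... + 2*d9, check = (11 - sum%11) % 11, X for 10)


Weighted sum: 310
310 mod 11 = 2

Check digit: 9


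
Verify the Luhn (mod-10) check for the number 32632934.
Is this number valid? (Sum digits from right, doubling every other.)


Luhn sum = 37
37 mod 10 = 7

Invalid (Luhn sum mod 10 = 7)


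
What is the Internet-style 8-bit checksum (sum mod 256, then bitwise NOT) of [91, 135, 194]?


Sum = 420 mod 256 = 164
Complement = 91

91


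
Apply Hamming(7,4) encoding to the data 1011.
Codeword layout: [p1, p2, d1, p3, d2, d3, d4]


Parity bits: p1=0, p2=1, p3=0

0110011


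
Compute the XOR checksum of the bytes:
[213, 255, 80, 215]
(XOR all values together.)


XOR chain: 213 ^ 255 ^ 80 ^ 215 = 173

173


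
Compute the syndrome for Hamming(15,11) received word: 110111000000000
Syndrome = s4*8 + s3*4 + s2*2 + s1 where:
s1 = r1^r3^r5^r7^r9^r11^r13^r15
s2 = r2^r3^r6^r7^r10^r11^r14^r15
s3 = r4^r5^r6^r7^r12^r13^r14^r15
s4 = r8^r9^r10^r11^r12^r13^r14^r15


s1=0, s2=0, s3=1, s4=0

Syndrome = 4 (error at position 4)


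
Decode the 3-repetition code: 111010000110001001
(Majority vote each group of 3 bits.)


Groups: 111, 010, 000, 110, 001, 001
Majority votes: 100100

100100


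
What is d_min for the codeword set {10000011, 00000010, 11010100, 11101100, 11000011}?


Comparing all pairs, minimum distance: 1
Can detect 0 errors, correct 0 errors

1


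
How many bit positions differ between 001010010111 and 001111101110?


XOR: 000101111001
Count of 1s: 6

6


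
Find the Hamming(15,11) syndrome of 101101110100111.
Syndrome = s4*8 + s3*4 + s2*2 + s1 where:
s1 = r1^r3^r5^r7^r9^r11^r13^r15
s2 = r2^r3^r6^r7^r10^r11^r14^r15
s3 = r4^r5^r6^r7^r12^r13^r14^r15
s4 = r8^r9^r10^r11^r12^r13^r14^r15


s1=1, s2=0, s3=0, s4=1

Syndrome = 9 (error at position 9)


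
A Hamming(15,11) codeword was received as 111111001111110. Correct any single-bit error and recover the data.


Syndrome = 0: no error detected

Data: 11101111110 (no errors)


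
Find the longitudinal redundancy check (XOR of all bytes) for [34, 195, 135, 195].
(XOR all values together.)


XOR chain: 34 ^ 195 ^ 135 ^ 195 = 165

165


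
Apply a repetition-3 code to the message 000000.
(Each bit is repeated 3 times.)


Each bit -> 3 copies

000000000000000000


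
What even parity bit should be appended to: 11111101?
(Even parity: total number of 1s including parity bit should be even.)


Number of 1s in data: 7
Parity bit: 1

1


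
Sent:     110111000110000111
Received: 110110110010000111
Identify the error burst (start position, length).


XOR: 000001110100000000

Burst at position 5, length 5


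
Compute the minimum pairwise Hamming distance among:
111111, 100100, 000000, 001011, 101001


Comparing all pairs, minimum distance: 2
Can detect 1 errors, correct 0 errors

2


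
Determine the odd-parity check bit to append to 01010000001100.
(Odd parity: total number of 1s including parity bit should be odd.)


Number of 1s in data: 4
Parity bit: 1

1


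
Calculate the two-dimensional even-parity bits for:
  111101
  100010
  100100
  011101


Row parities: 1000
Column parities: 100110

Row P: 1000, Col P: 100110, Corner: 1


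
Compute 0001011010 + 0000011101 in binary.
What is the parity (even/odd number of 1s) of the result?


0001011010 = 90
0000011101 = 29
Sum = 119 = 1110111
1s count = 6

even parity (6 ones in 1110111)


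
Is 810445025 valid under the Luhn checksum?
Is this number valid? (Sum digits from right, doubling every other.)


Luhn sum = 32
32 mod 10 = 2

Invalid (Luhn sum mod 10 = 2)


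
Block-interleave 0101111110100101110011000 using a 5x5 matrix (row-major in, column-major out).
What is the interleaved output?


Matrix:
  01011
  11110
  10010
  11100
  11000
Read columns: 0111111011010101110010000

0111111011010101110010000


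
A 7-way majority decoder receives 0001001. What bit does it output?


Ones: 2 out of 7
Threshold: 4

0 (2/7 voted 1)


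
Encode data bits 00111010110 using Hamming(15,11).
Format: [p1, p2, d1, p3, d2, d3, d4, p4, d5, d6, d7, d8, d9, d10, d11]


Parity bits: p1=0, p2=0, p3=0, p4=0

000001101010110


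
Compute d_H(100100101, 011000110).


XOR: 111100011
Count of 1s: 6

6


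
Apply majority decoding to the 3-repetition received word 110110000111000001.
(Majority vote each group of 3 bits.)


Groups: 110, 110, 000, 111, 000, 001
Majority votes: 110100

110100


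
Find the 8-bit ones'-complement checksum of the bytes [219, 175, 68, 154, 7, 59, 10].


Sum = 692 mod 256 = 180
Complement = 75

75


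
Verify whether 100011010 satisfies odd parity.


Number of 1s: 4

No, parity error (4 ones)


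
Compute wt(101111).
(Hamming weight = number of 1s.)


Counting 1s in 101111

5


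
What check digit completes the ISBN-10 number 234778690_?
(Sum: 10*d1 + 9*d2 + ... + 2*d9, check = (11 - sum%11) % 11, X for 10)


Weighted sum: 261
261 mod 11 = 8

Check digit: 3


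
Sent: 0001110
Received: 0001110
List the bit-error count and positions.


XOR: 0000000

0 errors (received matches sent)


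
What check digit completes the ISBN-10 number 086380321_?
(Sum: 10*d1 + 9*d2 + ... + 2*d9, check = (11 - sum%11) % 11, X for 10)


Weighted sum: 209
209 mod 11 = 0

Check digit: 0


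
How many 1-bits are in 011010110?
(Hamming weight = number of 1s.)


Counting 1s in 011010110

5


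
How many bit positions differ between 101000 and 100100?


XOR: 001100
Count of 1s: 2

2


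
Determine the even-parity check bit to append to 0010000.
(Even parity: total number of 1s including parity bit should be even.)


Number of 1s in data: 1
Parity bit: 1

1


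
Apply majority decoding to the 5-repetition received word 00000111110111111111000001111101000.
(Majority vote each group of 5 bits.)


Groups: 00000, 11111, 01111, 11111, 00000, 11111, 01000
Majority votes: 0111010

0111010


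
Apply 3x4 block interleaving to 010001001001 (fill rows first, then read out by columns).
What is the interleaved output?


Matrix:
  0100
  0100
  1001
Read columns: 001110000001

001110000001


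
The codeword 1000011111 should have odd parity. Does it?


Number of 1s: 6

No, parity error (6 ones)


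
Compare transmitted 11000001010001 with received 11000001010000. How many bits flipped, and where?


XOR: 00000000000001

1 error(s) at position(s): 13


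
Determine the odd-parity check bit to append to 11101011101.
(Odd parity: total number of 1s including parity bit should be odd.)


Number of 1s in data: 8
Parity bit: 1

1


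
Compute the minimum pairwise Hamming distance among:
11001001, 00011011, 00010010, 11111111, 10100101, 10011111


Comparing all pairs, minimum distance: 2
Can detect 1 errors, correct 0 errors

2


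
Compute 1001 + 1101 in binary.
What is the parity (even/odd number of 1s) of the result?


1001 = 9
1101 = 13
Sum = 22 = 10110
1s count = 3

odd parity (3 ones in 10110)


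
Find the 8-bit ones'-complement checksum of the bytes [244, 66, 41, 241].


Sum = 592 mod 256 = 80
Complement = 175

175


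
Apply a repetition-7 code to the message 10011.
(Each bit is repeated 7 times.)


Each bit -> 7 copies

11111110000000000000011111111111111


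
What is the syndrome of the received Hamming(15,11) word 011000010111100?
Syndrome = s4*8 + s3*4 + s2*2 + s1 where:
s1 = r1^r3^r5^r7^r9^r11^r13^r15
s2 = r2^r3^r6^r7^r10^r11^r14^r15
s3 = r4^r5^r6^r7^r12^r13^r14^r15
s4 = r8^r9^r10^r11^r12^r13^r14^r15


s1=1, s2=0, s3=0, s4=1

Syndrome = 9 (error at position 9)


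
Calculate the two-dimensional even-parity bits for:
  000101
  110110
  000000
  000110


Row parities: 0000
Column parities: 110101

Row P: 0000, Col P: 110101, Corner: 0


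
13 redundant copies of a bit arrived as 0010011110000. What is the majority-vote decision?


Ones: 5 out of 13
Threshold: 7

0 (5/13 voted 1)


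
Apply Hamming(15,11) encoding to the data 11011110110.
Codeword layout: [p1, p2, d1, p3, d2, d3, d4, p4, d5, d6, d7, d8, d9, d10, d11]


Parity bits: p1=0, p2=1, p3=0, p4=1

011010111110110


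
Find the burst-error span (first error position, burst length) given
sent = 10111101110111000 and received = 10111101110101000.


XOR: 00000000000010000

Burst at position 12, length 1


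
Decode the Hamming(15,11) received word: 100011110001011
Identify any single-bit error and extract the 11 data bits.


Syndrome = 0: no error detected

Data: 01110001011 (no errors)


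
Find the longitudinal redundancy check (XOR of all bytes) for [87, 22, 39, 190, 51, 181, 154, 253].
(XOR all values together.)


XOR chain: 87 ^ 22 ^ 39 ^ 190 ^ 51 ^ 181 ^ 154 ^ 253 = 57

57


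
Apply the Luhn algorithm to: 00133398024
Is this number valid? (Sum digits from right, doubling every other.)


Luhn sum = 40
40 mod 10 = 0

Valid (Luhn sum mod 10 = 0)


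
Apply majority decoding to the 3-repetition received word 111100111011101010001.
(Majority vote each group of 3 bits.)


Groups: 111, 100, 111, 011, 101, 010, 001
Majority votes: 1011100

1011100


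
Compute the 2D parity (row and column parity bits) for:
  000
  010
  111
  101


Row parities: 0110
Column parities: 000

Row P: 0110, Col P: 000, Corner: 0


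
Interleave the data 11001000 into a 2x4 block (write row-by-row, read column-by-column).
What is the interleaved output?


Matrix:
  1100
  1000
Read columns: 11100000

11100000


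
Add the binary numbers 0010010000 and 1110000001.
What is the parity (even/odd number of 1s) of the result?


0010010000 = 144
1110000001 = 897
Sum = 1041 = 10000010001
1s count = 3

odd parity (3 ones in 10000010001)


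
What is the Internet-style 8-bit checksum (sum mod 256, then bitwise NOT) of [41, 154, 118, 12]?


Sum = 325 mod 256 = 69
Complement = 186

186


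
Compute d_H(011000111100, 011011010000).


XOR: 000011101100
Count of 1s: 5

5


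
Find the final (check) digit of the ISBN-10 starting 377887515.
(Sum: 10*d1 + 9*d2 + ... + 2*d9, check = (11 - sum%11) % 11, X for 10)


Weighted sum: 321
321 mod 11 = 2

Check digit: 9


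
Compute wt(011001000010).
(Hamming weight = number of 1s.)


Counting 1s in 011001000010

4


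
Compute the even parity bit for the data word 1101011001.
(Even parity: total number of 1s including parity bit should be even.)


Number of 1s in data: 6
Parity bit: 0

0


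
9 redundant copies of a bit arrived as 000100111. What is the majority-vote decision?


Ones: 4 out of 9
Threshold: 5

0 (4/9 voted 1)


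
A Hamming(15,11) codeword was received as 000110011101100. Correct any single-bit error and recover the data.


Syndrome = 11: error at position 11

Data: 01001111100 (corrected bit 11)


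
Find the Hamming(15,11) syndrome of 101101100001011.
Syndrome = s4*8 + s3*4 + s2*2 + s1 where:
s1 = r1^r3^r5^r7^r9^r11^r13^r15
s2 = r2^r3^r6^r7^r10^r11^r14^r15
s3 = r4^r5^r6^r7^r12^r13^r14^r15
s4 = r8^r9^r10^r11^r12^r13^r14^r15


s1=0, s2=1, s3=0, s4=1

Syndrome = 10 (error at position 10)


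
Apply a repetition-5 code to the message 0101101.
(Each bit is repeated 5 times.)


Each bit -> 5 copies

00000111110000011111111110000011111


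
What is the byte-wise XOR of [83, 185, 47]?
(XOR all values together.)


XOR chain: 83 ^ 185 ^ 47 = 197

197


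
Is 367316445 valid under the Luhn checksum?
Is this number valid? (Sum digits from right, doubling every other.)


Luhn sum = 40
40 mod 10 = 0

Valid (Luhn sum mod 10 = 0)


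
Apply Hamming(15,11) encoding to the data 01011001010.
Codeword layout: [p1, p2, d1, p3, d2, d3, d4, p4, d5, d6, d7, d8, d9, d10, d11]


Parity bits: p1=1, p2=0, p3=0, p4=1

100010111001010


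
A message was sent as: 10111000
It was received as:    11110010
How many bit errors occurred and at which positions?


XOR: 01001010

3 error(s) at position(s): 1, 4, 6


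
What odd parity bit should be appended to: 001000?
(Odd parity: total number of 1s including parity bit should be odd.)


Number of 1s in data: 1
Parity bit: 0

0


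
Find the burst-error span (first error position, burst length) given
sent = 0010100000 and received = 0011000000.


XOR: 0001100000

Burst at position 3, length 2


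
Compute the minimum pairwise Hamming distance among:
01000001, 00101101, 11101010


Comparing all pairs, minimum distance: 4
Can detect 3 errors, correct 1 errors

4


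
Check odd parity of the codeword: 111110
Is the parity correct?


Number of 1s: 5

Yes, parity is correct (5 ones)


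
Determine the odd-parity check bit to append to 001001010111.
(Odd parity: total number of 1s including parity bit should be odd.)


Number of 1s in data: 6
Parity bit: 1

1


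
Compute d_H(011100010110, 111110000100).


XOR: 100010010010
Count of 1s: 4

4


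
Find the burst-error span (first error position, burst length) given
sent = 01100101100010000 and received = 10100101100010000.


XOR: 11000000000000000

Burst at position 0, length 2


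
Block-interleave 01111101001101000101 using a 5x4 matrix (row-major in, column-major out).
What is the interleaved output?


Matrix:
  0111
  1101
  0011
  0100
  0101
Read columns: 01000110111010011101

01000110111010011101


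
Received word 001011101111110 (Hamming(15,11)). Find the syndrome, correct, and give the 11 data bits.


Syndrome = 0: no error detected

Data: 11111111110 (no errors)


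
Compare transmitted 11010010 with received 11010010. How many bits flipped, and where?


XOR: 00000000

0 errors (received matches sent)


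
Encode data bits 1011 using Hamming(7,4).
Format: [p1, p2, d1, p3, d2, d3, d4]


Parity bits: p1=0, p2=1, p3=0

0110011


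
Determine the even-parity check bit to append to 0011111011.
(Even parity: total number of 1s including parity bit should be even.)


Number of 1s in data: 7
Parity bit: 1

1


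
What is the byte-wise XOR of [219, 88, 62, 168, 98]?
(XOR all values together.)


XOR chain: 219 ^ 88 ^ 62 ^ 168 ^ 98 = 119

119


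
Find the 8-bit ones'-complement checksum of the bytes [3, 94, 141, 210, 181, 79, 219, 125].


Sum = 1052 mod 256 = 28
Complement = 227

227


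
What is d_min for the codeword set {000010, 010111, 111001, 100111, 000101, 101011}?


Comparing all pairs, minimum distance: 2
Can detect 1 errors, correct 0 errors

2


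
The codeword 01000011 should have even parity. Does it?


Number of 1s: 3

No, parity error (3 ones)


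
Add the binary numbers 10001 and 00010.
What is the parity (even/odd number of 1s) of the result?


10001 = 17
00010 = 2
Sum = 19 = 10011
1s count = 3

odd parity (3 ones in 10011)


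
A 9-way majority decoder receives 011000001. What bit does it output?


Ones: 3 out of 9
Threshold: 5

0 (3/9 voted 1)


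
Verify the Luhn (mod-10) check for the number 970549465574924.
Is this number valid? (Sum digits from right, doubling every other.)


Luhn sum = 73
73 mod 10 = 3

Invalid (Luhn sum mod 10 = 3)


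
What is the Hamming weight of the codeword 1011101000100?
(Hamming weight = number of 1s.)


Counting 1s in 1011101000100

6


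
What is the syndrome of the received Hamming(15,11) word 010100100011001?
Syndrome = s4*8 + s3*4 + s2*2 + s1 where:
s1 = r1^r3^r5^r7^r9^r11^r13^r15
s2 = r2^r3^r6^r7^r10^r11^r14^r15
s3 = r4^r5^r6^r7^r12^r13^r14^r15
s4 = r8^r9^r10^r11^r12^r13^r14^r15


s1=1, s2=0, s3=0, s4=1

Syndrome = 9 (error at position 9)


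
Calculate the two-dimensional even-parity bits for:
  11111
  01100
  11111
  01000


Row parities: 1011
Column parities: 00100

Row P: 1011, Col P: 00100, Corner: 1


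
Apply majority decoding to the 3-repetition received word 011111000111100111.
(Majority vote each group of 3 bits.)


Groups: 011, 111, 000, 111, 100, 111
Majority votes: 110101

110101


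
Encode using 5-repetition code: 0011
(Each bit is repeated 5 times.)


Each bit -> 5 copies

00000000001111111111


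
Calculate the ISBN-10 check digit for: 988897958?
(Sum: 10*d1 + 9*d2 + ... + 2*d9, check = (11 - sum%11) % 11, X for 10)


Weighted sum: 438
438 mod 11 = 9

Check digit: 2


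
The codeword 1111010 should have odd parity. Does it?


Number of 1s: 5

Yes, parity is correct (5 ones)


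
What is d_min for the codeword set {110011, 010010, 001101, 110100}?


Comparing all pairs, minimum distance: 2
Can detect 1 errors, correct 0 errors

2


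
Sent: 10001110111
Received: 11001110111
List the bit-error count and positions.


XOR: 01000000000

1 error(s) at position(s): 1


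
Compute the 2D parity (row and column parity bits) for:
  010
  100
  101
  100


Row parities: 1101
Column parities: 111

Row P: 1101, Col P: 111, Corner: 1


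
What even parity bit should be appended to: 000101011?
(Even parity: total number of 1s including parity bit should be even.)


Number of 1s in data: 4
Parity bit: 0

0


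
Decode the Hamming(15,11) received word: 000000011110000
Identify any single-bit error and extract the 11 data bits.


Syndrome = 0: no error detected

Data: 00001110000 (no errors)


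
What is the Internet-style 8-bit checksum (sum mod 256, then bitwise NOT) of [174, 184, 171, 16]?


Sum = 545 mod 256 = 33
Complement = 222

222


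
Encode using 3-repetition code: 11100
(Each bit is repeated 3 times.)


Each bit -> 3 copies

111111111000000


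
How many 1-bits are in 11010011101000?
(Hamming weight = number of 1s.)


Counting 1s in 11010011101000

7


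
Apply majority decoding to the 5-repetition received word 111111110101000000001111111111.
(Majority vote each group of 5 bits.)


Groups: 11111, 11101, 01000, 00000, 11111, 11111
Majority votes: 110011

110011


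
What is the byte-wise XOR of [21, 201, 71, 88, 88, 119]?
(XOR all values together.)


XOR chain: 21 ^ 201 ^ 71 ^ 88 ^ 88 ^ 119 = 236

236


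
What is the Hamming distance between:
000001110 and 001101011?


XOR: 001100101
Count of 1s: 4

4


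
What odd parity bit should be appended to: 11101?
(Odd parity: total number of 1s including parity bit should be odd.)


Number of 1s in data: 4
Parity bit: 1

1


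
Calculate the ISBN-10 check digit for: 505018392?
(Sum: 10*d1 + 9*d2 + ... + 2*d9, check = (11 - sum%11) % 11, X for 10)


Weighted sum: 179
179 mod 11 = 3

Check digit: 8


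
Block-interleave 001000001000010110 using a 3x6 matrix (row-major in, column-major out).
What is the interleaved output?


Matrix:
  001000
  001000
  010110
Read columns: 000001110001001000

000001110001001000


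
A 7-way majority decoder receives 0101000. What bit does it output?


Ones: 2 out of 7
Threshold: 4

0 (2/7 voted 1)


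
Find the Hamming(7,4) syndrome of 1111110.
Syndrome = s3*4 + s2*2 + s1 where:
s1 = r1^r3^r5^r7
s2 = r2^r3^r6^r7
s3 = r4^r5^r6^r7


s1=1, s2=1, s3=1

Syndrome = 7 (error at position 7)


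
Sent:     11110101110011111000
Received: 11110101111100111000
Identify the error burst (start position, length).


XOR: 00000000001111000000

Burst at position 10, length 4


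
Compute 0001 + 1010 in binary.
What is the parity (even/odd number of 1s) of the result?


0001 = 1
1010 = 10
Sum = 11 = 1011
1s count = 3

odd parity (3 ones in 1011)


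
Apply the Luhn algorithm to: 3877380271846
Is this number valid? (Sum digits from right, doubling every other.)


Luhn sum = 67
67 mod 10 = 7

Invalid (Luhn sum mod 10 = 7)


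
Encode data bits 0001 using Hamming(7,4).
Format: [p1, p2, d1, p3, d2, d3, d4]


Parity bits: p1=1, p2=1, p3=1

1101001


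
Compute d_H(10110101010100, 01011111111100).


XOR: 11101010101000
Count of 1s: 7

7


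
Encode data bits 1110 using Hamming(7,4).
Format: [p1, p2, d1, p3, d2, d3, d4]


Parity bits: p1=0, p2=0, p3=0

0010110


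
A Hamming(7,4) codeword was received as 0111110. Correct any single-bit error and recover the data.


Syndrome = 6: error at position 6

Data: 1100 (corrected bit 6)


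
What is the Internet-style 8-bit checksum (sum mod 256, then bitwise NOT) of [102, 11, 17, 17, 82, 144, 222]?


Sum = 595 mod 256 = 83
Complement = 172

172


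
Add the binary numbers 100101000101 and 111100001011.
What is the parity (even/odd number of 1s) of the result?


100101000101 = 2373
111100001011 = 3851
Sum = 6224 = 1100001010000
1s count = 4

even parity (4 ones in 1100001010000)


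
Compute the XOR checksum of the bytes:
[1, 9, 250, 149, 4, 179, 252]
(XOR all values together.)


XOR chain: 1 ^ 9 ^ 250 ^ 149 ^ 4 ^ 179 ^ 252 = 44

44


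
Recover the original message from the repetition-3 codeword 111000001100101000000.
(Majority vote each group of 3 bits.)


Groups: 111, 000, 001, 100, 101, 000, 000
Majority votes: 1000100

1000100


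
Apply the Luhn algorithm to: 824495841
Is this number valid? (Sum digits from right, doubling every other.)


Luhn sum = 51
51 mod 10 = 1

Invalid (Luhn sum mod 10 = 1)


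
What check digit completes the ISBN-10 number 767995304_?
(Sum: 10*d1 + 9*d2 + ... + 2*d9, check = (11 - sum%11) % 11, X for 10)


Weighted sum: 342
342 mod 11 = 1

Check digit: X


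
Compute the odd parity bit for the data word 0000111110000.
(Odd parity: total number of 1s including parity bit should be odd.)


Number of 1s in data: 5
Parity bit: 0

0


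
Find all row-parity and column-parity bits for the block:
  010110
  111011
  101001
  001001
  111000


Row parities: 11101
Column parities: 110101

Row P: 11101, Col P: 110101, Corner: 0


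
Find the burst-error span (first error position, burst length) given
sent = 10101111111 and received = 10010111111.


XOR: 00111000000

Burst at position 2, length 3


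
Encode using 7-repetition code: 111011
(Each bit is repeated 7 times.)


Each bit -> 7 copies

111111111111111111111000000011111111111111


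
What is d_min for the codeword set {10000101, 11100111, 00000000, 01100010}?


Comparing all pairs, minimum distance: 3
Can detect 2 errors, correct 1 errors

3


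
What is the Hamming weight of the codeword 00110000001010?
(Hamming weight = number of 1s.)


Counting 1s in 00110000001010

4


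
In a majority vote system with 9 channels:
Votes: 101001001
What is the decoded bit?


Ones: 4 out of 9
Threshold: 5

0 (4/9 voted 1)


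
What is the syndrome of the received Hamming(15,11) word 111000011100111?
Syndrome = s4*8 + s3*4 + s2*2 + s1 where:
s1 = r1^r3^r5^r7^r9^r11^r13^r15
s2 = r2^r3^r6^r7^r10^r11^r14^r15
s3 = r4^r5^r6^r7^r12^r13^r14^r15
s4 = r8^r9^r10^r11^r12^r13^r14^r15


s1=1, s2=1, s3=1, s4=0

Syndrome = 7 (error at position 7)


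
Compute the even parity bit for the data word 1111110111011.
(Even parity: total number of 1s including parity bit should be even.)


Number of 1s in data: 11
Parity bit: 1

1


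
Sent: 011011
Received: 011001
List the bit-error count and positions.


XOR: 000010

1 error(s) at position(s): 4


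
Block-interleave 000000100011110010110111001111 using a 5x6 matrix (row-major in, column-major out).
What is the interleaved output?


Matrix:
  000000
  100011
  110010
  110111
  001111
Read columns: 011100011000001000110111101011

011100011000001000110111101011


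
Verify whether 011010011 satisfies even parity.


Number of 1s: 5

No, parity error (5 ones)


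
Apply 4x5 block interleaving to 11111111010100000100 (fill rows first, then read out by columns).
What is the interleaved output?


Matrix:
  11111
  11101
  01000
  00100
Read columns: 11001110110110001100

11001110110110001100


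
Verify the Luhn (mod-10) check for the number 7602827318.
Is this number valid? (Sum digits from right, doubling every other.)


Luhn sum = 40
40 mod 10 = 0

Valid (Luhn sum mod 10 = 0)
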